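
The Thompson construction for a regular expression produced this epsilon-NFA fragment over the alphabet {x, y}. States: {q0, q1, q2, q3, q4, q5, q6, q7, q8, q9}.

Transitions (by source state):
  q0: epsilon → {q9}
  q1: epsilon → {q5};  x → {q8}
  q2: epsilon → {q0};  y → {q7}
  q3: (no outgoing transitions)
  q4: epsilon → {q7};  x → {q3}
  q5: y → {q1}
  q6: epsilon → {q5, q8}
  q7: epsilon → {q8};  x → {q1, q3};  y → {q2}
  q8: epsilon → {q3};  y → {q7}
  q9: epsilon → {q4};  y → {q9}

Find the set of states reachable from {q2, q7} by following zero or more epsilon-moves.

{q0, q2, q3, q4, q7, q8, q9}

Start with {q2, q7}.
From q2 via epsilon: add q0.
From q7 via epsilon: add q8.
From q0 via epsilon: add q9.
From q8 via epsilon: add q3.
From q9 via epsilon: add q4.
No new states can be added; the closed set is {q0, q2, q3, q4, q7, q8, q9}.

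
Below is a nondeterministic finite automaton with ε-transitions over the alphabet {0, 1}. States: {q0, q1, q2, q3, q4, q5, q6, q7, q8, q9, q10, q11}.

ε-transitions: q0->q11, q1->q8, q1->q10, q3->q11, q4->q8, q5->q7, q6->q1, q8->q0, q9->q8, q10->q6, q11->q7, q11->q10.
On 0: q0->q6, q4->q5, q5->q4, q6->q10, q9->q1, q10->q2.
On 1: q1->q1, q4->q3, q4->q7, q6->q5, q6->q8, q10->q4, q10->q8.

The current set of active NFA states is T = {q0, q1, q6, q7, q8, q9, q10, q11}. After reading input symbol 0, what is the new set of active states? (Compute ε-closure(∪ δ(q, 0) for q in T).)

{q0, q1, q2, q6, q7, q8, q10, q11}

q0 on 0 → {q6}.
q6 on 0 → {q10}.
q9 on 0 → {q1}.
q10 on 0 → {q2}.
No 0-transition from q1, q7, q8, q11.
Union after reading 0: {q1, q2, q6, q10}.
Now take the ε-closure:
From q1 via ε: add q8.
From q8 via ε: add q0.
From q0 via ε: add q11.
From q11 via ε: add q7.
No new states can be added; the closed set is {q0, q1, q2, q6, q7, q8, q10, q11}.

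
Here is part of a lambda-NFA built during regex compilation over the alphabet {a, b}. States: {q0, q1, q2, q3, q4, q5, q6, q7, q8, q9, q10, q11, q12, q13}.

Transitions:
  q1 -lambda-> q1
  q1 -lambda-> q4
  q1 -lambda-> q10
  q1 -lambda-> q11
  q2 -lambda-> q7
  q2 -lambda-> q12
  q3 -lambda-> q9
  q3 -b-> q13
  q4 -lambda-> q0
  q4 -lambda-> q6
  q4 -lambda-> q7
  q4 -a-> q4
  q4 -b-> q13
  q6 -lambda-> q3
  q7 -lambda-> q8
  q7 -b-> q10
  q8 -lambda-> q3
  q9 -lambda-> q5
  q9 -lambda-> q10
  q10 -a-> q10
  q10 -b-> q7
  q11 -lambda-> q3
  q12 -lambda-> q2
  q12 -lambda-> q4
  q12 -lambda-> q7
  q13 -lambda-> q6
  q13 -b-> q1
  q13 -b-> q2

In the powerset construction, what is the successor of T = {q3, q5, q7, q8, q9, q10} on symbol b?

{q3, q5, q6, q7, q8, q9, q10, q13}

q3 on b → {q13}.
q7 on b → {q10}.
q10 on b → {q7}.
No b-transition from q5, q8, q9.
Union after reading b: {q7, q10, q13}.
Now take the lambda-closure:
From q7 via lambda: add q8.
From q13 via lambda: add q6.
From q6 via lambda: add q3.
From q3 via lambda: add q9.
From q9 via lambda: add q5.
No new states can be added; the closed set is {q3, q5, q6, q7, q8, q9, q10, q13}.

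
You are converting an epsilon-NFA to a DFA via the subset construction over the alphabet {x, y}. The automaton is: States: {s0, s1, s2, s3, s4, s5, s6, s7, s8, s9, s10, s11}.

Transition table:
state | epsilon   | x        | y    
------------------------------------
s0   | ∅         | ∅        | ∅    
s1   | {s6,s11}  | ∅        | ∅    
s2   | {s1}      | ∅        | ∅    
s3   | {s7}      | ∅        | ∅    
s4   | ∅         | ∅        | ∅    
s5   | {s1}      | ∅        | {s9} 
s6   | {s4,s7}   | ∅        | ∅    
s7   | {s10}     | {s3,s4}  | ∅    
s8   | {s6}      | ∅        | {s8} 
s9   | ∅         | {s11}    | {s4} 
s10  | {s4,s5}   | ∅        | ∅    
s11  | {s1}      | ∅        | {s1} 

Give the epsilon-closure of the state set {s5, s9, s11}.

Start with {s5, s9, s11}.
From s5 via epsilon: add s1.
From s1 via epsilon: add s6.
From s6 via epsilon: add s4, s7.
From s7 via epsilon: add s10.
No new states can be added; the closed set is {s1, s4, s5, s6, s7, s9, s10, s11}.

{s1, s4, s5, s6, s7, s9, s10, s11}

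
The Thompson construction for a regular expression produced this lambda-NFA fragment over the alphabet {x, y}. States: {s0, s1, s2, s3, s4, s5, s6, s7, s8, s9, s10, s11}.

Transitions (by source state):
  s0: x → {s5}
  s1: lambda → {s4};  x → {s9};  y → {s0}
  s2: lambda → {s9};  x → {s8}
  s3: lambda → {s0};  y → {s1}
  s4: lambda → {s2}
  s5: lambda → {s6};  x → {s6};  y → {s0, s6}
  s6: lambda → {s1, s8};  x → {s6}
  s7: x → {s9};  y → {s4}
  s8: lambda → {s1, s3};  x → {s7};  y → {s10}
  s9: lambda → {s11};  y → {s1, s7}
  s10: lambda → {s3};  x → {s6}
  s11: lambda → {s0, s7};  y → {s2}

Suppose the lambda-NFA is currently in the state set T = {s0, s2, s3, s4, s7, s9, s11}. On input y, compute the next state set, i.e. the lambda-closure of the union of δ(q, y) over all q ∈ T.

s3 on y → {s1}.
s7 on y → {s4}.
s9 on y → {s1, s7}.
s11 on y → {s2}.
No y-transition from s0, s2, s4.
Union after reading y: {s1, s2, s4, s7}.
Now take the lambda-closure:
From s2 via lambda: add s9.
From s9 via lambda: add s11.
From s11 via lambda: add s0.
No new states can be added; the closed set is {s0, s1, s2, s4, s7, s9, s11}.

{s0, s1, s2, s4, s7, s9, s11}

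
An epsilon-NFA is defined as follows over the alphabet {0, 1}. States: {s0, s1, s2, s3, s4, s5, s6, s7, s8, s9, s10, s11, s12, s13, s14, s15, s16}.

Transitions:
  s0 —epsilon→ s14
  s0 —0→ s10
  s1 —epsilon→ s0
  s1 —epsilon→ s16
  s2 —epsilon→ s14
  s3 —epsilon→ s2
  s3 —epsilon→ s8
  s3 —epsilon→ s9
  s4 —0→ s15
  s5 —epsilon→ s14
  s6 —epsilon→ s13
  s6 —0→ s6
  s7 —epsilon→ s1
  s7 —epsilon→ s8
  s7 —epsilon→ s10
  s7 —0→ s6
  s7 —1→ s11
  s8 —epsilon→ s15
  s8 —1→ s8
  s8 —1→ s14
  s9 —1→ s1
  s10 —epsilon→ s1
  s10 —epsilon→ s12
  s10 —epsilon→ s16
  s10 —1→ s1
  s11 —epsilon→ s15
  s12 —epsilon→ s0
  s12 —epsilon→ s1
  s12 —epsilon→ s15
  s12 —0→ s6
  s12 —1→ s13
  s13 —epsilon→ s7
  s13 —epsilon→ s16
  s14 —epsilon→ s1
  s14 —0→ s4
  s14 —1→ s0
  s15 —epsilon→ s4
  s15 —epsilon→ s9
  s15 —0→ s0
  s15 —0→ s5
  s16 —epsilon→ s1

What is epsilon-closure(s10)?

{s0, s1, s4, s9, s10, s12, s14, s15, s16}

Start with {s10}.
From s10 via epsilon: add s1, s12, s16.
From s1 via epsilon: add s0.
From s12 via epsilon: add s15.
From s0 via epsilon: add s14.
From s15 via epsilon: add s4, s9.
No new states can be added; the closed set is {s0, s1, s4, s9, s10, s12, s14, s15, s16}.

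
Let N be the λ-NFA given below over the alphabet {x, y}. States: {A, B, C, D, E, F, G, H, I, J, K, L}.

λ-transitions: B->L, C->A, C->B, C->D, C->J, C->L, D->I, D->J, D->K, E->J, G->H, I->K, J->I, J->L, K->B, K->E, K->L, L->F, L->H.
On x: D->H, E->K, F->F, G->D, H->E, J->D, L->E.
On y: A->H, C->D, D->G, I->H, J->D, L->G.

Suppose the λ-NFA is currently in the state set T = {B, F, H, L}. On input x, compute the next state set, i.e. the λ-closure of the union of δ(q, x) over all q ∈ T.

{B, E, F, H, I, J, K, L}

F on x → {F}.
H on x → {E}.
L on x → {E}.
No x-transition from B.
Union after reading x: {E, F}.
Now take the λ-closure:
From E via λ: add J.
From J via λ: add I, L.
From I via λ: add K.
From L via λ: add H.
From K via λ: add B.
No new states can be added; the closed set is {B, E, F, H, I, J, K, L}.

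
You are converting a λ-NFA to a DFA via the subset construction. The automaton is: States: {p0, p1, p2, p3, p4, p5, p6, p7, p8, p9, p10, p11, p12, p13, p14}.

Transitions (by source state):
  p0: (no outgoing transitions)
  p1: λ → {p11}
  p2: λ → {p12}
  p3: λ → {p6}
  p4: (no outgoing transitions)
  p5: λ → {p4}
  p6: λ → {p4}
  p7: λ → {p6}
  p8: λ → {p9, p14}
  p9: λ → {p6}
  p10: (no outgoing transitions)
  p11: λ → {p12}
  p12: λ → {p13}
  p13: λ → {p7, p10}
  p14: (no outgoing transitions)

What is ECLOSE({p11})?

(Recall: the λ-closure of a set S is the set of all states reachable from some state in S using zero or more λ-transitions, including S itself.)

{p4, p6, p7, p10, p11, p12, p13}

Start with {p11}.
From p11 via λ: add p12.
From p12 via λ: add p13.
From p13 via λ: add p7, p10.
From p7 via λ: add p6.
From p6 via λ: add p4.
No new states can be added; the closed set is {p4, p6, p7, p10, p11, p12, p13}.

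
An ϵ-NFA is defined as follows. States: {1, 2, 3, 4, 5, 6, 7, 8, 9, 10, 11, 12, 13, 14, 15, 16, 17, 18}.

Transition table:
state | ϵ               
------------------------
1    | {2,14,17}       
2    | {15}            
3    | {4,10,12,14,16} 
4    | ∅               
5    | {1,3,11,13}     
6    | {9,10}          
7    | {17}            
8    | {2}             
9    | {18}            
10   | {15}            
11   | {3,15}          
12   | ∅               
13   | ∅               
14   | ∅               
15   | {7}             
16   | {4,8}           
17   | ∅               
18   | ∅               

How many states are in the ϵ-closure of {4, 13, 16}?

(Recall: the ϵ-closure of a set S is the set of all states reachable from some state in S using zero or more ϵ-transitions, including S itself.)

Start with {4, 13, 16}.
From 16 via ϵ: add 8.
From 8 via ϵ: add 2.
From 2 via ϵ: add 15.
From 15 via ϵ: add 7.
From 7 via ϵ: add 17.
ϵ-closure = {2, 4, 7, 8, 13, 15, 16, 17}, which has 8 states.

8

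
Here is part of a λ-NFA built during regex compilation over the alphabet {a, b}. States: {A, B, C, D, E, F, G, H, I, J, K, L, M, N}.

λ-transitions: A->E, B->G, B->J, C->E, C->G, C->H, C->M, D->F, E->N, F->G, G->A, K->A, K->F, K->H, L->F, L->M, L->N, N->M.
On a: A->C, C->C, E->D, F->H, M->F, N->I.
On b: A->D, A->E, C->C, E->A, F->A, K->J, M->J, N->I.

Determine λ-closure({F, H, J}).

Start with {F, H, J}.
From F via λ: add G.
From G via λ: add A.
From A via λ: add E.
From E via λ: add N.
From N via λ: add M.
No new states can be added; the closed set is {A, E, F, G, H, J, M, N}.

{A, E, F, G, H, J, M, N}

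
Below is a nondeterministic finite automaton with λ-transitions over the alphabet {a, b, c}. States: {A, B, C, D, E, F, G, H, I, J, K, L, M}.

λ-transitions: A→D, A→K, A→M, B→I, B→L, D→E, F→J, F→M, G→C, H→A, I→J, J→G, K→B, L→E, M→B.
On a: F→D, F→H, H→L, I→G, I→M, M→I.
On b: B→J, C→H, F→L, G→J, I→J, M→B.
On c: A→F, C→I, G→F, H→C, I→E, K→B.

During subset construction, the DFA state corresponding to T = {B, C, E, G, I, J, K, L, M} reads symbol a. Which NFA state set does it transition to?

{B, C, E, G, I, J, L, M}

I on a → {G, M}.
M on a → {I}.
No a-transition from B, C, E, G, J, K, L.
Union after reading a: {G, I, M}.
Now take the λ-closure:
From G via λ: add C.
From I via λ: add J.
From M via λ: add B.
From B via λ: add L.
From L via λ: add E.
No new states can be added; the closed set is {B, C, E, G, I, J, L, M}.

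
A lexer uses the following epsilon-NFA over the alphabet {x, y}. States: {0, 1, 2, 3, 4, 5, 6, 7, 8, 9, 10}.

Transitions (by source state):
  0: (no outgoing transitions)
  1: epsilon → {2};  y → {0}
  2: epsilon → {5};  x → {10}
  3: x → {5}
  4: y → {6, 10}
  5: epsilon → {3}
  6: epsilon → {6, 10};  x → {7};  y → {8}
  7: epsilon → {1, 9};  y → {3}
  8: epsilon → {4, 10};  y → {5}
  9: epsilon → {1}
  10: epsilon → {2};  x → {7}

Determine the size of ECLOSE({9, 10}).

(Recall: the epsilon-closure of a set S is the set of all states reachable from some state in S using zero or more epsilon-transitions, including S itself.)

Start with {9, 10}.
From 9 via epsilon: add 1.
From 10 via epsilon: add 2.
From 2 via epsilon: add 5.
From 5 via epsilon: add 3.
epsilon-closure = {1, 2, 3, 5, 9, 10}, which has 6 states.

6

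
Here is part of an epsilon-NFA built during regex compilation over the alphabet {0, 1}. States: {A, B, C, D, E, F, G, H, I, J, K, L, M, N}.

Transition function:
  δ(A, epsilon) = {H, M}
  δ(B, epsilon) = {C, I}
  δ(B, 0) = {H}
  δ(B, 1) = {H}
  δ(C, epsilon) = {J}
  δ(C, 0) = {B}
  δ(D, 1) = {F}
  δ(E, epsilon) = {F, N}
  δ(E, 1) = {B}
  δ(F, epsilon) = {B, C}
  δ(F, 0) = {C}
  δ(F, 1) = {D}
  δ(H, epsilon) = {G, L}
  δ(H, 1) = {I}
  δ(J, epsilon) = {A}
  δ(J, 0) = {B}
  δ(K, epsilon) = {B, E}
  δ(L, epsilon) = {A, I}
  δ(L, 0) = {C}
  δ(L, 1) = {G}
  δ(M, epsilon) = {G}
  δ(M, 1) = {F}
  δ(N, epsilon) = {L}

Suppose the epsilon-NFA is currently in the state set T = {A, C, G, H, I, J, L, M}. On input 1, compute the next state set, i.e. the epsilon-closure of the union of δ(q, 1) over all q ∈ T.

H on 1 → {I}.
L on 1 → {G}.
M on 1 → {F}.
No 1-transition from A, C, G, I, J.
Union after reading 1: {F, G, I}.
Now take the epsilon-closure:
From F via epsilon: add B, C.
From C via epsilon: add J.
From J via epsilon: add A.
From A via epsilon: add H, M.
From H via epsilon: add L.
No new states can be added; the closed set is {A, B, C, F, G, H, I, J, L, M}.

{A, B, C, F, G, H, I, J, L, M}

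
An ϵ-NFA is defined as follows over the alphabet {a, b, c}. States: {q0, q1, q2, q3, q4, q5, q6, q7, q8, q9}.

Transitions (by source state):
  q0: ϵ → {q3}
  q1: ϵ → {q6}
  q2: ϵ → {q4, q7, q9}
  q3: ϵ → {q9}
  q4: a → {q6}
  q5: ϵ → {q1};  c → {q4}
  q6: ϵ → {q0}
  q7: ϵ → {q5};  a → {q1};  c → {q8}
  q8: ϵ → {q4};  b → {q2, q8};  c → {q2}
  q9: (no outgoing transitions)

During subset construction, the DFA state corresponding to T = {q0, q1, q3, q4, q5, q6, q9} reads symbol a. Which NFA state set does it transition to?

q4 on a → {q6}.
No a-transition from q0, q1, q3, q5, q6, q9.
Union after reading a: {q6}.
Now take the ϵ-closure:
From q6 via ϵ: add q0.
From q0 via ϵ: add q3.
From q3 via ϵ: add q9.
No new states can be added; the closed set is {q0, q3, q6, q9}.

{q0, q3, q6, q9}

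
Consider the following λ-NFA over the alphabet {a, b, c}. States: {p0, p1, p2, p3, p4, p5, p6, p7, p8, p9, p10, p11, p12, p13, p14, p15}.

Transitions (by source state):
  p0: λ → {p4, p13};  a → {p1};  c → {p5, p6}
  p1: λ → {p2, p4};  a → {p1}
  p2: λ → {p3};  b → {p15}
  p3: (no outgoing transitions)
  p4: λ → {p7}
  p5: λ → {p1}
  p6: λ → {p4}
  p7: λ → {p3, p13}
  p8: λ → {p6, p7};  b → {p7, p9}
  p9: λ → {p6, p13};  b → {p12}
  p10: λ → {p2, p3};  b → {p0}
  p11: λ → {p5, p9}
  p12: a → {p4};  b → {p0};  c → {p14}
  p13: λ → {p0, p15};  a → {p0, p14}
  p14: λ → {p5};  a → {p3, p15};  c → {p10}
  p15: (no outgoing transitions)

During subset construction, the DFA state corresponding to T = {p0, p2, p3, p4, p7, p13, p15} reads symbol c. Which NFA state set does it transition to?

p0 on c → {p5, p6}.
No c-transition from p2, p3, p4, p7, p13, p15.
Union after reading c: {p5, p6}.
Now take the λ-closure:
From p5 via λ: add p1.
From p6 via λ: add p4.
From p1 via λ: add p2.
From p4 via λ: add p7.
From p2 via λ: add p3.
From p7 via λ: add p13.
From p13 via λ: add p0, p15.
No new states can be added; the closed set is {p0, p1, p2, p3, p4, p5, p6, p7, p13, p15}.

{p0, p1, p2, p3, p4, p5, p6, p7, p13, p15}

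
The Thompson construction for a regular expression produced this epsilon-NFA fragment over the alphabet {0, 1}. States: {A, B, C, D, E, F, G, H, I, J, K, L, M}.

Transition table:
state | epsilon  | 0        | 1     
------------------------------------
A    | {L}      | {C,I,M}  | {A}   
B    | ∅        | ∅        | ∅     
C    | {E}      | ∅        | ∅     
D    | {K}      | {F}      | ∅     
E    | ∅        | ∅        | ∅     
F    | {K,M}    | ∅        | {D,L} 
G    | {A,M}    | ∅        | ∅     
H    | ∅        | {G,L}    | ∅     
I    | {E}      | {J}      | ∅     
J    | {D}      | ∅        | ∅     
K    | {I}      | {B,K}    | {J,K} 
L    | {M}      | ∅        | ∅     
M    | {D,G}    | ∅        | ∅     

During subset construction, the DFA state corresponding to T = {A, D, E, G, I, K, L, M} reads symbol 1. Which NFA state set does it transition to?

A on 1 → {A}.
K on 1 → {J, K}.
No 1-transition from D, E, G, I, L, M.
Union after reading 1: {A, J, K}.
Now take the epsilon-closure:
From A via epsilon: add L.
From J via epsilon: add D.
From K via epsilon: add I.
From I via epsilon: add E.
From L via epsilon: add M.
From M via epsilon: add G.
No new states can be added; the closed set is {A, D, E, G, I, J, K, L, M}.

{A, D, E, G, I, J, K, L, M}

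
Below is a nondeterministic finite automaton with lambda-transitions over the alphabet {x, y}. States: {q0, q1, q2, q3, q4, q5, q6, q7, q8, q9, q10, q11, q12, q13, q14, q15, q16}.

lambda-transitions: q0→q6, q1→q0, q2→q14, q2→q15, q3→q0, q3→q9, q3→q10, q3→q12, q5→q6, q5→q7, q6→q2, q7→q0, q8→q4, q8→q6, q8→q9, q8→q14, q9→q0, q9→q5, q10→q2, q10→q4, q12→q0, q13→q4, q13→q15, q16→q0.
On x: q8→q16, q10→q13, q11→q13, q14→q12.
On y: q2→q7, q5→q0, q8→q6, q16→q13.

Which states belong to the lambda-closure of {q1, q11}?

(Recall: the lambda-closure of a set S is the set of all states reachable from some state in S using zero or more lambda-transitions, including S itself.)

Start with {q1, q11}.
From q1 via lambda: add q0.
From q0 via lambda: add q6.
From q6 via lambda: add q2.
From q2 via lambda: add q14, q15.
No new states can be added; the closed set is {q0, q1, q2, q6, q11, q14, q15}.

{q0, q1, q2, q6, q11, q14, q15}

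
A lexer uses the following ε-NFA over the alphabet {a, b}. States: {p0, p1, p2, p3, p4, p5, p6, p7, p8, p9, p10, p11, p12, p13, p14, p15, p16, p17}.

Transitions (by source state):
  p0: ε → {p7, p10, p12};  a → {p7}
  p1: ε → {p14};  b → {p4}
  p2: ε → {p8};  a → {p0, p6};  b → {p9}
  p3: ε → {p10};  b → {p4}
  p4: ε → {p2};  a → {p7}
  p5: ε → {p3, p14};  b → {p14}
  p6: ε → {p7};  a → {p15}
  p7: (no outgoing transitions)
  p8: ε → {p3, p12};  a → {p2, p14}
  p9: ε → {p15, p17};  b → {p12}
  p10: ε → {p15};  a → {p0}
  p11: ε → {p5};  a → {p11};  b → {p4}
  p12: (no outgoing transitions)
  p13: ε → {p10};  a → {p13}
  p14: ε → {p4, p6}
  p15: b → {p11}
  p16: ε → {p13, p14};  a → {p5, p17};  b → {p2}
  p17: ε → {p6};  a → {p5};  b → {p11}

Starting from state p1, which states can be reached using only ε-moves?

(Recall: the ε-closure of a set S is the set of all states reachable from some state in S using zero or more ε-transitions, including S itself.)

Start with {p1}.
From p1 via ε: add p14.
From p14 via ε: add p4, p6.
From p4 via ε: add p2.
From p6 via ε: add p7.
From p2 via ε: add p8.
From p8 via ε: add p3, p12.
From p3 via ε: add p10.
From p10 via ε: add p15.
No new states can be added; the closed set is {p1, p2, p3, p4, p6, p7, p8, p10, p12, p14, p15}.

{p1, p2, p3, p4, p6, p7, p8, p10, p12, p14, p15}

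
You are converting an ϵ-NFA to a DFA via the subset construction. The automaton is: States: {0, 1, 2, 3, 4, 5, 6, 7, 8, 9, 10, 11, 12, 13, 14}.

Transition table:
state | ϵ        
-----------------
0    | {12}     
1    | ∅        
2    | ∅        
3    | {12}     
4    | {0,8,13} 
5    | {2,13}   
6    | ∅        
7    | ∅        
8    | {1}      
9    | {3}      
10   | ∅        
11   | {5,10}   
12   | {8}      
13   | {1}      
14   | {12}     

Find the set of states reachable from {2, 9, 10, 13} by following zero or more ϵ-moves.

Start with {2, 9, 10, 13}.
From 9 via ϵ: add 3.
From 13 via ϵ: add 1.
From 3 via ϵ: add 12.
From 12 via ϵ: add 8.
No new states can be added; the closed set is {1, 2, 3, 8, 9, 10, 12, 13}.

{1, 2, 3, 8, 9, 10, 12, 13}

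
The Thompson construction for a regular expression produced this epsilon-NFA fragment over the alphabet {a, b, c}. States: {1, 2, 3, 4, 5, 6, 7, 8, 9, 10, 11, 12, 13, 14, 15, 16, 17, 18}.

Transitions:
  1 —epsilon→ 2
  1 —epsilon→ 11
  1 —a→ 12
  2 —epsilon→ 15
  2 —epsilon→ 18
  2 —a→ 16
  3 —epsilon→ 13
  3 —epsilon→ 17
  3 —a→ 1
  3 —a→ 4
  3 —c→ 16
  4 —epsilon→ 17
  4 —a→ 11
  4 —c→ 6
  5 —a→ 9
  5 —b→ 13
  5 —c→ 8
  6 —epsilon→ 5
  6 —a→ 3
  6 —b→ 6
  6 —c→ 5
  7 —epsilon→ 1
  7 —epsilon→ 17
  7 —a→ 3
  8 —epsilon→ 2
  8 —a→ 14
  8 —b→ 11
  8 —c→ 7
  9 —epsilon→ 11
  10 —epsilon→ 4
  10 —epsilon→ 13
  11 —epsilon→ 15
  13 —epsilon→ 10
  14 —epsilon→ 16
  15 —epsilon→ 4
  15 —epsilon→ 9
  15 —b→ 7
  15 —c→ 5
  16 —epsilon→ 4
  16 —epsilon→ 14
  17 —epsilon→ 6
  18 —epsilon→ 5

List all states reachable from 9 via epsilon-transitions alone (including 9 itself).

Start with {9}.
From 9 via epsilon: add 11.
From 11 via epsilon: add 15.
From 15 via epsilon: add 4.
From 4 via epsilon: add 17.
From 17 via epsilon: add 6.
From 6 via epsilon: add 5.
No new states can be added; the closed set is {4, 5, 6, 9, 11, 15, 17}.

{4, 5, 6, 9, 11, 15, 17}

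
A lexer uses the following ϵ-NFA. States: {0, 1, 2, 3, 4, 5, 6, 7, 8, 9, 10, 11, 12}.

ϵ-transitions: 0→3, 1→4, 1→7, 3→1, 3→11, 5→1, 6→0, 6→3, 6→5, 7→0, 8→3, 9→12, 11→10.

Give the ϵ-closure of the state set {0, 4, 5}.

Start with {0, 4, 5}.
From 0 via ϵ: add 3.
From 5 via ϵ: add 1.
From 1 via ϵ: add 7.
From 3 via ϵ: add 11.
From 11 via ϵ: add 10.
No new states can be added; the closed set is {0, 1, 3, 4, 5, 7, 10, 11}.

{0, 1, 3, 4, 5, 7, 10, 11}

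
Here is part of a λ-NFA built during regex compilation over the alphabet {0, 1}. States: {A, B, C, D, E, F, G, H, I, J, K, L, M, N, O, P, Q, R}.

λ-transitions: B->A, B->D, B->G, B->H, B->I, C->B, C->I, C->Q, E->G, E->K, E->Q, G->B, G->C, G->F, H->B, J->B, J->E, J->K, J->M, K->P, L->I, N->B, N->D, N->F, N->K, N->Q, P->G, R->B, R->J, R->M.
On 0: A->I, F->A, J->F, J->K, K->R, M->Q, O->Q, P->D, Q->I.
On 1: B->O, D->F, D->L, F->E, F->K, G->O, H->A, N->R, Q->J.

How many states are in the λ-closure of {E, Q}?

12

Start with {E, Q}.
From E via λ: add G, K.
From G via λ: add B, C, F.
From K via λ: add P.
From B via λ: add A, D, H, I.
λ-closure = {A, B, C, D, E, F, G, H, I, K, P, Q}, which has 12 states.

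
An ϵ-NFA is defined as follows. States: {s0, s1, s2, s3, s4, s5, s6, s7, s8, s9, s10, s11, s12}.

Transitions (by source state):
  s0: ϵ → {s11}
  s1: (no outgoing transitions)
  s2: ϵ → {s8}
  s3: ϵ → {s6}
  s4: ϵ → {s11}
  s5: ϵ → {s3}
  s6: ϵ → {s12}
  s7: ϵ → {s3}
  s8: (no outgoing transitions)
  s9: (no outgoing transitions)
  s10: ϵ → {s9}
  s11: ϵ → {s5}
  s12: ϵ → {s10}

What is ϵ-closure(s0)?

{s0, s3, s5, s6, s9, s10, s11, s12}

Start with {s0}.
From s0 via ϵ: add s11.
From s11 via ϵ: add s5.
From s5 via ϵ: add s3.
From s3 via ϵ: add s6.
From s6 via ϵ: add s12.
From s12 via ϵ: add s10.
From s10 via ϵ: add s9.
No new states can be added; the closed set is {s0, s3, s5, s6, s9, s10, s11, s12}.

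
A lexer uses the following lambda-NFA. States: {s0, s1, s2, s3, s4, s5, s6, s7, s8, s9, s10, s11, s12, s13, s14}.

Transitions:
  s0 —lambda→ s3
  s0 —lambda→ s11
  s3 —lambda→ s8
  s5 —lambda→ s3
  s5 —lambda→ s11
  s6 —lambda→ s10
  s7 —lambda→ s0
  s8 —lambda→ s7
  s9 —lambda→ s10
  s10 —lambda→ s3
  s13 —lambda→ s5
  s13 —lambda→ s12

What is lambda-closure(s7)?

{s0, s3, s7, s8, s11}

Start with {s7}.
From s7 via lambda: add s0.
From s0 via lambda: add s3, s11.
From s3 via lambda: add s8.
No new states can be added; the closed set is {s0, s3, s7, s8, s11}.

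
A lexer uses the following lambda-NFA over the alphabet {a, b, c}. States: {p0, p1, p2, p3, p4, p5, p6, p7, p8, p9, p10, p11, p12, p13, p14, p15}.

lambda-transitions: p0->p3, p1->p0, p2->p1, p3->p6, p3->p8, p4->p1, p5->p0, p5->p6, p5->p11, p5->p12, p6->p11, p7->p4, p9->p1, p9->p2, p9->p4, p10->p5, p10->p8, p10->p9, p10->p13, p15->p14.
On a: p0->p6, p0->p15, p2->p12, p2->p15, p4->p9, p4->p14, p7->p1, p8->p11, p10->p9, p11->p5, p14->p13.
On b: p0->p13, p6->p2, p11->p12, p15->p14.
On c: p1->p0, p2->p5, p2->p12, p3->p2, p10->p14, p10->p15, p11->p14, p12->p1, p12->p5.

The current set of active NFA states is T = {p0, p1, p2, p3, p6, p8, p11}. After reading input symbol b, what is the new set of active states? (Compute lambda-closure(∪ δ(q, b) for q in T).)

{p0, p1, p2, p3, p6, p8, p11, p12, p13}

p0 on b → {p13}.
p6 on b → {p2}.
p11 on b → {p12}.
No b-transition from p1, p2, p3, p8.
Union after reading b: {p2, p12, p13}.
Now take the lambda-closure:
From p2 via lambda: add p1.
From p1 via lambda: add p0.
From p0 via lambda: add p3.
From p3 via lambda: add p6, p8.
From p6 via lambda: add p11.
No new states can be added; the closed set is {p0, p1, p2, p3, p6, p8, p11, p12, p13}.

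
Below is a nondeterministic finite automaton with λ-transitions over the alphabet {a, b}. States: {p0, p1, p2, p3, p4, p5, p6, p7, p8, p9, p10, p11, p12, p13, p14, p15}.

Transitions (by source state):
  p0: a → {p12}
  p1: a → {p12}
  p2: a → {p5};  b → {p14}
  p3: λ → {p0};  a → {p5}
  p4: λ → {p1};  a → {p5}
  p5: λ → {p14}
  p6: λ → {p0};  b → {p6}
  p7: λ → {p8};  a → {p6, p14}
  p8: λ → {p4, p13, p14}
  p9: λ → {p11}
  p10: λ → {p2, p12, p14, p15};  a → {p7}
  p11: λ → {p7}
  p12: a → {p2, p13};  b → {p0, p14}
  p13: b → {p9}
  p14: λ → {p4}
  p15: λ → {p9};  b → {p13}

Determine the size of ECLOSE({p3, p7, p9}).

10

Start with {p3, p7, p9}.
From p3 via λ: add p0.
From p7 via λ: add p8.
From p9 via λ: add p11.
From p8 via λ: add p4, p13, p14.
From p4 via λ: add p1.
λ-closure = {p0, p1, p3, p4, p7, p8, p9, p11, p13, p14}, which has 10 states.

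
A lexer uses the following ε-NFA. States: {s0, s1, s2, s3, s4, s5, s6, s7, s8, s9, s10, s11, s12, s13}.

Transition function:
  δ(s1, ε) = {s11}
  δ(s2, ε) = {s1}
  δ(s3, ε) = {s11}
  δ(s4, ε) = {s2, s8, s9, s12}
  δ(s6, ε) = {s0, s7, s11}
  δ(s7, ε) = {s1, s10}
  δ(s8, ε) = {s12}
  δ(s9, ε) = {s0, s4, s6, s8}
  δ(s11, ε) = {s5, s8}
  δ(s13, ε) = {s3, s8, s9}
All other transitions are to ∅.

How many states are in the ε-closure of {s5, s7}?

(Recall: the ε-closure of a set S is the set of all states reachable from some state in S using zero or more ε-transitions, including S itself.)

Start with {s5, s7}.
From s7 via ε: add s1, s10.
From s1 via ε: add s11.
From s11 via ε: add s8.
From s8 via ε: add s12.
ε-closure = {s1, s5, s7, s8, s10, s11, s12}, which has 7 states.

7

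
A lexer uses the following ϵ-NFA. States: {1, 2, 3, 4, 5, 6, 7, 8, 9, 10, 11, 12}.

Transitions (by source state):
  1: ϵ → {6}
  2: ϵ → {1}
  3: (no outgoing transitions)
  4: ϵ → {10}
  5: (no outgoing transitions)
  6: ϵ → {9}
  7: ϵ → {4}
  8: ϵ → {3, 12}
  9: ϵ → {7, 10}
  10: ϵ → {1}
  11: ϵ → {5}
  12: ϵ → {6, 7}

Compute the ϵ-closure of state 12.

{1, 4, 6, 7, 9, 10, 12}

Start with {12}.
From 12 via ϵ: add 6, 7.
From 6 via ϵ: add 9.
From 7 via ϵ: add 4.
From 4 via ϵ: add 10.
From 10 via ϵ: add 1.
No new states can be added; the closed set is {1, 4, 6, 7, 9, 10, 12}.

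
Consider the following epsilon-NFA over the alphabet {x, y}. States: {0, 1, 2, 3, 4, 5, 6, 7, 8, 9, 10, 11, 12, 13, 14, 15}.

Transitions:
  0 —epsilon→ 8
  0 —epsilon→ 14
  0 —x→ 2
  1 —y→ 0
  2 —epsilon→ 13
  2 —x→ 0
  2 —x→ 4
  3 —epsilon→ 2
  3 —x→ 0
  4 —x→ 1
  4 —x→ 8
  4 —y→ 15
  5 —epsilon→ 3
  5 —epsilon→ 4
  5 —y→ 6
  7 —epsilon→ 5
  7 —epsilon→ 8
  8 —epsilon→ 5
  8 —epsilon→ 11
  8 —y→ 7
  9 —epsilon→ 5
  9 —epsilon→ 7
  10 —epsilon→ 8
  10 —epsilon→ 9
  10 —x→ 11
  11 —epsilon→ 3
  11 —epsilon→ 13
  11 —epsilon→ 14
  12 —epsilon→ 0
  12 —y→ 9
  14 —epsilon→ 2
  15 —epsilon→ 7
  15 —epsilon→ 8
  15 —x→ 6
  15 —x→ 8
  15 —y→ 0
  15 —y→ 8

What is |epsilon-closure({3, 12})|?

Start with {3, 12}.
From 3 via epsilon: add 2.
From 12 via epsilon: add 0.
From 0 via epsilon: add 8, 14.
From 2 via epsilon: add 13.
From 8 via epsilon: add 5, 11.
From 5 via epsilon: add 4.
epsilon-closure = {0, 2, 3, 4, 5, 8, 11, 12, 13, 14}, which has 10 states.

10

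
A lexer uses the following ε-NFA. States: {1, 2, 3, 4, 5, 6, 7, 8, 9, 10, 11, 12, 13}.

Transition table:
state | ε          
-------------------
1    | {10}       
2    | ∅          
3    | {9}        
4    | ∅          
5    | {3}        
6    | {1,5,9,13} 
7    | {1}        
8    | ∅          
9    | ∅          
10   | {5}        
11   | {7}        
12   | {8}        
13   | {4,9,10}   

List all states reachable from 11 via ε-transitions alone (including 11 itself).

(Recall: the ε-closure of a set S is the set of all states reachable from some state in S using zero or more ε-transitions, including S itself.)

Start with {11}.
From 11 via ε: add 7.
From 7 via ε: add 1.
From 1 via ε: add 10.
From 10 via ε: add 5.
From 5 via ε: add 3.
From 3 via ε: add 9.
No new states can be added; the closed set is {1, 3, 5, 7, 9, 10, 11}.

{1, 3, 5, 7, 9, 10, 11}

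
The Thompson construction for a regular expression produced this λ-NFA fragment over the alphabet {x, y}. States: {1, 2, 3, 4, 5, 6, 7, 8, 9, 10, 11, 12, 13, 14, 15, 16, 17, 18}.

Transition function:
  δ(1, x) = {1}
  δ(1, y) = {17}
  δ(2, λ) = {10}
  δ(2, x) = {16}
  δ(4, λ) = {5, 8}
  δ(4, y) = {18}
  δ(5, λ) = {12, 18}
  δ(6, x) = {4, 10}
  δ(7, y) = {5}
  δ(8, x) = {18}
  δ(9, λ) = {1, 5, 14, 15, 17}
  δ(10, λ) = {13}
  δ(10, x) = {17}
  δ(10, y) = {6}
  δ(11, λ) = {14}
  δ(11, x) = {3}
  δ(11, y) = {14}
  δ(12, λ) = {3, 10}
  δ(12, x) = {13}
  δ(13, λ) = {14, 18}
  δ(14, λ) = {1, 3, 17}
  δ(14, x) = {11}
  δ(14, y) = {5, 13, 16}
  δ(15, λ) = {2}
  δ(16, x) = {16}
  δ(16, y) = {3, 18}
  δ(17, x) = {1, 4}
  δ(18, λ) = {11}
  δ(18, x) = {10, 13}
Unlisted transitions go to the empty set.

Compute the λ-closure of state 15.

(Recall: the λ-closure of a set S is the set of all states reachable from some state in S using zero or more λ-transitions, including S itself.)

Start with {15}.
From 15 via λ: add 2.
From 2 via λ: add 10.
From 10 via λ: add 13.
From 13 via λ: add 14, 18.
From 14 via λ: add 1, 3, 17.
From 18 via λ: add 11.
No new states can be added; the closed set is {1, 2, 3, 10, 11, 13, 14, 15, 17, 18}.

{1, 2, 3, 10, 11, 13, 14, 15, 17, 18}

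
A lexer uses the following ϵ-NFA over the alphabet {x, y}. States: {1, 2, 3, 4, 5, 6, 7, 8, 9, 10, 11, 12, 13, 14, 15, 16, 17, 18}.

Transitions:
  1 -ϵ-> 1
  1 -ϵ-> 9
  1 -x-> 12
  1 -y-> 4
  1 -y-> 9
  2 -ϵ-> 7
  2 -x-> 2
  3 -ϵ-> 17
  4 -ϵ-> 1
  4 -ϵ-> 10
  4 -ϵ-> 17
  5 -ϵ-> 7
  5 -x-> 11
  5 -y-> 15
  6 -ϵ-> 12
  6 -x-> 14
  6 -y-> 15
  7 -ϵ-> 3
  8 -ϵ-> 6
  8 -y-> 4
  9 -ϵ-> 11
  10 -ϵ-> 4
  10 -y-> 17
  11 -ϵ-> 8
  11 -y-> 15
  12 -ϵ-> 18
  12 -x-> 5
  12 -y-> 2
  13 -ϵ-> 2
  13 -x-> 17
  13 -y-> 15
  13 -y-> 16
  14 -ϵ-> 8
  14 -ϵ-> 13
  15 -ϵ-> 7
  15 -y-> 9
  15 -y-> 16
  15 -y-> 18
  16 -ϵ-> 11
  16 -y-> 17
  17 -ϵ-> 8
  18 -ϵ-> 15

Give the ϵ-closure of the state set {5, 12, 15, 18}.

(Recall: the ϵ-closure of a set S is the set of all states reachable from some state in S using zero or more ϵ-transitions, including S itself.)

{3, 5, 6, 7, 8, 12, 15, 17, 18}

Start with {5, 12, 15, 18}.
From 5 via ϵ: add 7.
From 7 via ϵ: add 3.
From 3 via ϵ: add 17.
From 17 via ϵ: add 8.
From 8 via ϵ: add 6.
No new states can be added; the closed set is {3, 5, 6, 7, 8, 12, 15, 17, 18}.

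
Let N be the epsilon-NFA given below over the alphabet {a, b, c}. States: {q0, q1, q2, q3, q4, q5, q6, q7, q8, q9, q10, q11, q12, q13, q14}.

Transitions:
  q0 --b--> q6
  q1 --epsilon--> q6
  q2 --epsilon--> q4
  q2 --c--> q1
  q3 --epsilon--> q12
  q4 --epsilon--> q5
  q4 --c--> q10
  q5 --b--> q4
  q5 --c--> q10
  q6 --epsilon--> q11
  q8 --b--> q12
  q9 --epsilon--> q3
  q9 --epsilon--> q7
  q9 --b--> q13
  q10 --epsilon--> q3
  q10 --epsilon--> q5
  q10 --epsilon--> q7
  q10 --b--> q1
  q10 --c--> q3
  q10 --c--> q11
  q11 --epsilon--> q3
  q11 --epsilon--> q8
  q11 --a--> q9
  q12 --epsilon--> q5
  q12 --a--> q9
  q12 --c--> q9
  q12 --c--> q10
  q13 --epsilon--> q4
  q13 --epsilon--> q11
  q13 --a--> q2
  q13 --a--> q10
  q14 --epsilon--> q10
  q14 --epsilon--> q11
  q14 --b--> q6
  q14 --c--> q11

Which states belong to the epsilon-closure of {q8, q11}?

{q3, q5, q8, q11, q12}

Start with {q8, q11}.
From q11 via epsilon: add q3.
From q3 via epsilon: add q12.
From q12 via epsilon: add q5.
No new states can be added; the closed set is {q3, q5, q8, q11, q12}.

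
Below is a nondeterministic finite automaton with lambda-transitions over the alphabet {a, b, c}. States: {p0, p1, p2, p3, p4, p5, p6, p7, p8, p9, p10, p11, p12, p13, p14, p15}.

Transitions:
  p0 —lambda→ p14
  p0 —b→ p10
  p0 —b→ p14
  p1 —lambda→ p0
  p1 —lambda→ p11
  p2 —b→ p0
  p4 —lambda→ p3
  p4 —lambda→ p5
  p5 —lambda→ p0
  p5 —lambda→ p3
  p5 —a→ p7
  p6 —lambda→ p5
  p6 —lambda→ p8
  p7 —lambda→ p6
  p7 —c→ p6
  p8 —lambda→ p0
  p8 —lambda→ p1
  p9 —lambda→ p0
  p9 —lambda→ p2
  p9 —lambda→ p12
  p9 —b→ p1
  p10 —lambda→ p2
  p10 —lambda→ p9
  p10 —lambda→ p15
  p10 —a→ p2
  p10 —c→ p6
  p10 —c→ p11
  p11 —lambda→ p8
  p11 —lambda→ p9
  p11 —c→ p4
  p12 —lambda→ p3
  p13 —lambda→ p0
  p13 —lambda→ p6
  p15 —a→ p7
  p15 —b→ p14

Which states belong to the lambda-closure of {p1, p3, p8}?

Start with {p1, p3, p8}.
From p1 via lambda: add p0, p11.
From p0 via lambda: add p14.
From p11 via lambda: add p9.
From p9 via lambda: add p2, p12.
No new states can be added; the closed set is {p0, p1, p2, p3, p8, p9, p11, p12, p14}.

{p0, p1, p2, p3, p8, p9, p11, p12, p14}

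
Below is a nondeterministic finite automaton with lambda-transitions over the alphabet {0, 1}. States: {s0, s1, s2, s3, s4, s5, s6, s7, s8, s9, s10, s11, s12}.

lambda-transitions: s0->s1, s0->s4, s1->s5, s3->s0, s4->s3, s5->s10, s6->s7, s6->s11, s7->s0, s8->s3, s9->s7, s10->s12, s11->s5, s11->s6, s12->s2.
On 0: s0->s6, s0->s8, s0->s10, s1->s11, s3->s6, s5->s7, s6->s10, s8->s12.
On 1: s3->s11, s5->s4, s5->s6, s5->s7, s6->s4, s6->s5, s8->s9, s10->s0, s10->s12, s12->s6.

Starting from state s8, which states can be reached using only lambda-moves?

{s0, s1, s2, s3, s4, s5, s8, s10, s12}

Start with {s8}.
From s8 via lambda: add s3.
From s3 via lambda: add s0.
From s0 via lambda: add s1, s4.
From s1 via lambda: add s5.
From s5 via lambda: add s10.
From s10 via lambda: add s12.
From s12 via lambda: add s2.
No new states can be added; the closed set is {s0, s1, s2, s3, s4, s5, s8, s10, s12}.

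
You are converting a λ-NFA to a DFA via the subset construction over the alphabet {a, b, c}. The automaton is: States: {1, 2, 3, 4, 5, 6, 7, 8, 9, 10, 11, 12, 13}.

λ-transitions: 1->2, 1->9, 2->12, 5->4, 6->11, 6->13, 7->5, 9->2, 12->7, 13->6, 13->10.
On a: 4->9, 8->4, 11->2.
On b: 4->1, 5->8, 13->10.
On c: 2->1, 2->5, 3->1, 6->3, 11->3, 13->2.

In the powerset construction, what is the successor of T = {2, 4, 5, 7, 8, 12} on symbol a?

{2, 4, 5, 7, 9, 12}

4 on a → {9}.
8 on a → {4}.
No a-transition from 2, 5, 7, 12.
Union after reading a: {4, 9}.
Now take the λ-closure:
From 9 via λ: add 2.
From 2 via λ: add 12.
From 12 via λ: add 7.
From 7 via λ: add 5.
No new states can be added; the closed set is {2, 4, 5, 7, 9, 12}.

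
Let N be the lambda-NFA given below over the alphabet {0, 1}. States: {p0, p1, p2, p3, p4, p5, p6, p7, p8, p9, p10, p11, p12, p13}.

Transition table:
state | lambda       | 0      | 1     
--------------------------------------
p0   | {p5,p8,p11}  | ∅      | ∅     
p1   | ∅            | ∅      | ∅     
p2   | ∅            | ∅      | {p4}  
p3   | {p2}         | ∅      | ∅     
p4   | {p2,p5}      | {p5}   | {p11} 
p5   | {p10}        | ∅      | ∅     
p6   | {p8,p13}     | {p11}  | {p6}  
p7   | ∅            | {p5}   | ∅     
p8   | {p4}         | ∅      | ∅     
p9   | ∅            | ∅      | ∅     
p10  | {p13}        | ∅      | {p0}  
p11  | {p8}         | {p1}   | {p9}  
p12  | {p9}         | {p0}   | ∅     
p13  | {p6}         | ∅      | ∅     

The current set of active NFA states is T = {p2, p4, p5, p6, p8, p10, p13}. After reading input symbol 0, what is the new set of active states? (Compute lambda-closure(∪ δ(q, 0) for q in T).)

p4 on 0 → {p5}.
p6 on 0 → {p11}.
No 0-transition from p2, p5, p8, p10, p13.
Union after reading 0: {p5, p11}.
Now take the lambda-closure:
From p5 via lambda: add p10.
From p11 via lambda: add p8.
From p8 via lambda: add p4.
From p10 via lambda: add p13.
From p4 via lambda: add p2.
From p13 via lambda: add p6.
No new states can be added; the closed set is {p2, p4, p5, p6, p8, p10, p11, p13}.

{p2, p4, p5, p6, p8, p10, p11, p13}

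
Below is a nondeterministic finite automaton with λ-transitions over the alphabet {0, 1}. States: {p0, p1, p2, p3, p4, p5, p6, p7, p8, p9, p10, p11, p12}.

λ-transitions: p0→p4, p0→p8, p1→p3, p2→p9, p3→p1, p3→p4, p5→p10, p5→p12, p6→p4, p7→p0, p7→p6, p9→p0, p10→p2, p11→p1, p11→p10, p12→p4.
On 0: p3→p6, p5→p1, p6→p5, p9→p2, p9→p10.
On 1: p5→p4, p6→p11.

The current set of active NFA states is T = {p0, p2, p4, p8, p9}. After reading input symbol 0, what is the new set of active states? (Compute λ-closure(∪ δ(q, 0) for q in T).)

p9 on 0 → {p2, p10}.
No 0-transition from p0, p2, p4, p8.
Union after reading 0: {p2, p10}.
Now take the λ-closure:
From p2 via λ: add p9.
From p9 via λ: add p0.
From p0 via λ: add p4, p8.
No new states can be added; the closed set is {p0, p2, p4, p8, p9, p10}.

{p0, p2, p4, p8, p9, p10}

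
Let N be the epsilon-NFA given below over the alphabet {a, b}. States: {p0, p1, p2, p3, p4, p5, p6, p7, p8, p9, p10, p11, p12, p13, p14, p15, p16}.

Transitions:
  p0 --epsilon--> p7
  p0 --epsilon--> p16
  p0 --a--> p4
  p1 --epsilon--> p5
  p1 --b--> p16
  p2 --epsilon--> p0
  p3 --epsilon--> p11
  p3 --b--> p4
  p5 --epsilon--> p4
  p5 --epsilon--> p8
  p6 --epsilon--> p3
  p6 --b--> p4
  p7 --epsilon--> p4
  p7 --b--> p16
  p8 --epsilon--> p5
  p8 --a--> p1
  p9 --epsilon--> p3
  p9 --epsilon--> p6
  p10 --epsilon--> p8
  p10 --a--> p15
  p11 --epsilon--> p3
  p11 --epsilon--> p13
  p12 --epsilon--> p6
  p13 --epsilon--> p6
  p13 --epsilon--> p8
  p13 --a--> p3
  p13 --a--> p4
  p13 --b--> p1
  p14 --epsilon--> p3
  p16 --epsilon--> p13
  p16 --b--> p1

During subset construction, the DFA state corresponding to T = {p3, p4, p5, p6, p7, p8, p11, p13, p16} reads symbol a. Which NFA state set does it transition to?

p8 on a → {p1}.
p13 on a → {p3, p4}.
No a-transition from p3, p4, p5, p6, p7, p11, p16.
Union after reading a: {p1, p3, p4}.
Now take the epsilon-closure:
From p1 via epsilon: add p5.
From p3 via epsilon: add p11.
From p5 via epsilon: add p8.
From p11 via epsilon: add p13.
From p13 via epsilon: add p6.
No new states can be added; the closed set is {p1, p3, p4, p5, p6, p8, p11, p13}.

{p1, p3, p4, p5, p6, p8, p11, p13}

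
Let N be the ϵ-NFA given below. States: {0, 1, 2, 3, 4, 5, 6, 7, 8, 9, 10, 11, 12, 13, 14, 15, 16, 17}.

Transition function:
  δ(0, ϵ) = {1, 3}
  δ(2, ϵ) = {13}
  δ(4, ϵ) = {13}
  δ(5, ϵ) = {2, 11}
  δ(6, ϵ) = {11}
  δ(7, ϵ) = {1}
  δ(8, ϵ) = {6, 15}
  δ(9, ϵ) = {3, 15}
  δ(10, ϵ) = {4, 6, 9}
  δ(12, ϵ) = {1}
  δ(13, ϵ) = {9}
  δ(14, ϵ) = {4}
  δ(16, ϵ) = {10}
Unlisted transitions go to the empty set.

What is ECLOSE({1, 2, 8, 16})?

{1, 2, 3, 4, 6, 8, 9, 10, 11, 13, 15, 16}

Start with {1, 2, 8, 16}.
From 2 via ϵ: add 13.
From 8 via ϵ: add 6, 15.
From 16 via ϵ: add 10.
From 6 via ϵ: add 11.
From 10 via ϵ: add 4, 9.
From 9 via ϵ: add 3.
No new states can be added; the closed set is {1, 2, 3, 4, 6, 8, 9, 10, 11, 13, 15, 16}.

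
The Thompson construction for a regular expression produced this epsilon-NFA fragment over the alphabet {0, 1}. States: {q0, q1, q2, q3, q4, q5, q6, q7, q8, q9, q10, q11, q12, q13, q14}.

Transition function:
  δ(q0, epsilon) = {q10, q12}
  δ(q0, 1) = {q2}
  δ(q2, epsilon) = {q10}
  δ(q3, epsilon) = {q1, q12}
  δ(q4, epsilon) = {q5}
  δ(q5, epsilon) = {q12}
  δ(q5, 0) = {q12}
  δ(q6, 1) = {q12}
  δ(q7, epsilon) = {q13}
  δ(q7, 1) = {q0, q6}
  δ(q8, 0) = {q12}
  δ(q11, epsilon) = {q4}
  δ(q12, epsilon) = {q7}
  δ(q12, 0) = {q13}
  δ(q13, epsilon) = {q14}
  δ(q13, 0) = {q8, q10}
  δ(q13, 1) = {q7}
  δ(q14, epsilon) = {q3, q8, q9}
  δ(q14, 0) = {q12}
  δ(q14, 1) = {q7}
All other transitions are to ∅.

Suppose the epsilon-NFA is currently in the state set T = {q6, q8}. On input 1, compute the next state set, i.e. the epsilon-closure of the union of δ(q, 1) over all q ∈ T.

{q1, q3, q7, q8, q9, q12, q13, q14}

q6 on 1 → {q12}.
No 1-transition from q8.
Union after reading 1: {q12}.
Now take the epsilon-closure:
From q12 via epsilon: add q7.
From q7 via epsilon: add q13.
From q13 via epsilon: add q14.
From q14 via epsilon: add q3, q8, q9.
From q3 via epsilon: add q1.
No new states can be added; the closed set is {q1, q3, q7, q8, q9, q12, q13, q14}.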